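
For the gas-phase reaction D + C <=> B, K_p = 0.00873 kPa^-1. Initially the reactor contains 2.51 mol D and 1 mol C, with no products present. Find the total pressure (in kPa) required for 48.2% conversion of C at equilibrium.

Basis: 1 mol C initially; let X = conversion of C. Extent ξ = X.
Mole table: n_D = 2.51 − X; n_C = 1 − X; n_B = X.
Summing: n_T = 3.51 − X.
K_p = p_B / (p_D p_C) with p_i = (n_i/n_T)·P.
At X = 0.482: the mole-fraction product g(X) = Π y_i^ν_i = 1.389. Since K_p = g(X)·P^{-1}, P = (g/K_p)^(1/1) = (1.389/0.00873)^(1/1) = 159 kPa.

P = 159 kPa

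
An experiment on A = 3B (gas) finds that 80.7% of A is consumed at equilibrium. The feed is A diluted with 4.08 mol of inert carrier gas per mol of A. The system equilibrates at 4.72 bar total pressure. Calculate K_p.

Let X = conversion of A (basis 1 mol A); extent of reaction ξ = X.
Mole table: n_A = 1 − X; n_B = 3X; n_I = 4.08 (inert).
n_T = Σnᵢ = 5.08 + 2X.
At X = 0.807: n_A = 0.193, n_B = 2.42, n_T = 6.69.
p_i = (n_i/n_T)·P. K_p = p_B^3 / (p_A) = 36.6 bar^2.

K_p = 36.6 bar^2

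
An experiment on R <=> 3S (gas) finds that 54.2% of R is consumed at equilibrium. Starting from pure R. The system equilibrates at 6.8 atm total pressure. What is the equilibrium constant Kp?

Kp = 99.9 atm^2

Let X = conversion of R (basis 1 mol R); extent of reaction ξ = X.
Species balance: n_R = 1 − X; n_S = 3X.
n_T = Σnᵢ = 1 + 2X.
At X = 0.542: n_R = 0.458, n_S = 1.63, n_T = 2.08.
p_i = (n_i/n_T)·P. Kp = p_S^3 / (p_R) = 99.9 atm^2.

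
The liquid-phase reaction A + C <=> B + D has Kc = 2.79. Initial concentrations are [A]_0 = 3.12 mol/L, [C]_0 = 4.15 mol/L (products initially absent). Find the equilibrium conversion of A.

Let X = conversion of A; extent ξ = 3.12·X mol/L.
Concentrations: [A] = 3.12 − 3.12X; [C] = 4.15 − 3.12X; [B] = 3.12X; [D] = 3.12X.
Kc = [B] [D] / ([A] [C]).
Equating to 2.79: the physical root is X = 0.709.

X = 0.709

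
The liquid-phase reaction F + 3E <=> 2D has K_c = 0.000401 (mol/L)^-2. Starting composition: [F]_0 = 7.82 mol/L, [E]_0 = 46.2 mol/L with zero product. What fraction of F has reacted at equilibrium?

Let X = conversion of F; extent ξ = 7.82·X mol/L.
Concentrations: [F] = 7.82 − 7.82X; [E] = 46.2 − 23.5X; [D] = 15.6X.
K_c = [D]^2 / ([F] [E]^3).
Equating to 0.000401 (mol/L)^-2: the physical root is X = 0.506.

X = 0.506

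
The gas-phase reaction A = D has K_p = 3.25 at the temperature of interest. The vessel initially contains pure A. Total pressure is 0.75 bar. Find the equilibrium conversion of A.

Basis: 1 mol A initially; let X = conversion of A. Extent ξ = X.
At extent ξ: n_A = 1 − X; n_D = X.
Since Δν = 0, n_T = 1 throughout.
Mole fractions y_i = n_i/n_T; K_p = p_D / (p_A) with p_i = y_i·P.
Substituting and setting equal to 3.25 gives a polynomial in X; the root in (0,1) is X = 0.765.

X = 0.765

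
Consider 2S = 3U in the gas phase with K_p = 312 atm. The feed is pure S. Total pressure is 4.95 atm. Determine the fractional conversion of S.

Let X = conversion of S (basis 1 mol S); extent of reaction ξ = 0.5X.
Moles: n_S = 1 − X; n_U = 1.5X.
n_T = Σnᵢ = 1 + 0.5X.
Mole fractions y_i = n_i/n_T; K_p = p_U^3 / (p_S^2) with p_i = y_i·P.
Setting this equal to 312 atm and taking the physical root (0 < X < 1) gives X = 0.848.

X = 0.848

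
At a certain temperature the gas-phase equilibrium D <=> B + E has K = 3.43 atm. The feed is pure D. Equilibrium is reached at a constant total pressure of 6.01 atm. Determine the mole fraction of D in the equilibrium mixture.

y_D = 0.248

Take 1 mol D as basis and let X be its fractional conversion, so ξ = X.
At extent ξ: n_D = 1 − X; n_B = X; n_E = X.
Summing: n_T = 1 + X.
With p_i = (n_i/n_T)P, K = p_B p_E / (p_D).
Substituting and setting equal to 3.43 atm gives a polynomial in X; the root in (0,1) is X = 0.603.
Then n_D = 0.397, n_T = 1.6, so y_D = 0.248.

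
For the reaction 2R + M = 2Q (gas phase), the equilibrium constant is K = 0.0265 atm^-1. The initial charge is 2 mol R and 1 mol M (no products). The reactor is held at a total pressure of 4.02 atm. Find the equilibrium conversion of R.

Let X = conversion of R (basis 2 mol R); extent of reaction ξ = X.
Moles: n_R = 2 − 2X; n_M = 1 − X; n_Q = 2X.
n_T = Σnᵢ = 3 − X.
With p_i = (n_i/n_T)P, K = p_Q^2 / (p_R^2 p_M).
This yields a degree-3 equation in X; solving on (0,1), X = 0.151.

X = 0.151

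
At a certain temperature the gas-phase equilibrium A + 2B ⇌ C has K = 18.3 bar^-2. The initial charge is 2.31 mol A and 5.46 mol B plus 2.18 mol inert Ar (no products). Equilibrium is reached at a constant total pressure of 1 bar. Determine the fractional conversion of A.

X = 0.680

Take 2.31 mol A as basis and let X be its fractional conversion, so ξ = 2.31X.
Species balance: n_A = 2.31 − 2.31X; n_B = 5.46 − 4.62X; n_C = 2.31X; n_I = 2.18 (inert).
Summing: n_T = 9.95 − 4.62X.
y_i = n_i/n_T, p_i = y_i·P. K = p_C / (p_A p_B^2).
Substituting and setting equal to 18.3 bar^-2 gives a polynomial in X; the root in (0,1) is X = 0.680.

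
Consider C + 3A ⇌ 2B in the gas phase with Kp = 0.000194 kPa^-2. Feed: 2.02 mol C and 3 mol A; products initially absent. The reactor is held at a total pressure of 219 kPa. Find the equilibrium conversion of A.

X = 0.608

Basis: 3 mol A initially; let X = conversion of A. Extent ξ = X.
Mole table: n_C = 2.02 − X; n_A = 3 − 3X; n_B = 2X.
Total moles n_T = 5.02 − 2X.
y_i = n_i/n_T, p_i = y_i·P. Kp = p_B^2 / (p_C p_A^3).
This yields a degree-4 equation in X; solving on (0,1), X = 0.608.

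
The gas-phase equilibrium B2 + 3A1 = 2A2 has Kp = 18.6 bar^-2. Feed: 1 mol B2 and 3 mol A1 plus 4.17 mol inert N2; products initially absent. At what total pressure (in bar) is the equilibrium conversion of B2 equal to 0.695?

Let X = conversion of B2 (basis 1 mol B2); extent of reaction ξ = X.
Species balance: n_B2 = 1 − X; n_A1 = 3 − 3X; n_A2 = 2X; n_I = 4.17 (inert).
n_T = Σnᵢ = 8.17 − 2X.
Kp = p_A2^2 / (p_B2 p_A1^3) with p_i = (n_i/n_T)·P.
At X = 0.695: the mole-fraction product g(X) = Π y_i^ν_i = 380.1. Since Kp = g(X)·P^{-2}, P = (g/Kp)^(1/2) = (380.1/18.6)^(1/2) = 4.52 bar.

P = 4.52 bar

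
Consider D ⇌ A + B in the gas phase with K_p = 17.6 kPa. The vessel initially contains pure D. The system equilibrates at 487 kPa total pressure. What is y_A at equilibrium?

y_A = 0.157

Take 1 mol D as basis and let X be its fractional conversion, so ξ = X.
Mole table: n_D = 1 − X; n_A = X; n_B = X.
Total moles n_T = 1 + X.
With p_i = (n_i/n_T)P, K_p = p_A p_B / (p_D).
This yields a degree-2 equation in X; solving on (0,1), X = 0.187.
Then n_A = 0.187, n_T = 1.19, so y_A = 0.157.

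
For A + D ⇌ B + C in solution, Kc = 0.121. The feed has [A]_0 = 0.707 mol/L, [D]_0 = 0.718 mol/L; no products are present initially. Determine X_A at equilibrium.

Let X = conversion of A; extent ξ = 0.707·X mol/L.
Concentrations: [A] = 0.707 − 0.707X; [D] = 0.718 − 0.707X; [B] = 0.707X; [C] = 0.707X.
Kc = [B] [C] / ([A] [D]).
Equating to 0.121: the physical root is X = 0.260.

X = 0.260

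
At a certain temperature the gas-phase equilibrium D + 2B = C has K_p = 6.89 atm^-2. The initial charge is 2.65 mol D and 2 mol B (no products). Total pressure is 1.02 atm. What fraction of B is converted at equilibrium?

X = 0.644

Take 2 mol B as basis and let X be its fractional conversion, so ξ = X.
Mole table: n_D = 2.65 − X; n_B = 2 − 2X; n_C = X.
Total moles n_T = 4.65 − 2X.
With p_i = (n_i/n_T)P, K_p = p_C / (p_D p_B^2).
Substituting and setting equal to 6.89 atm^-2 gives a polynomial in X; the root in (0,1) is X = 0.644.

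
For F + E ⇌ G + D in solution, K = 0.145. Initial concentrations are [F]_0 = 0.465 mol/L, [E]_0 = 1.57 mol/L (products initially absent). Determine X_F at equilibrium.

Let X = conversion of F; extent ξ = 0.465·X mol/L.
Concentrations: [F] = 0.465 − 0.465X; [E] = 1.57 − 0.465X; [G] = 0.465X; [D] = 0.465X.
K = [G] [D] / ([F] [E]).
Equating to 0.145: the physical root is X = 0.472.

X = 0.472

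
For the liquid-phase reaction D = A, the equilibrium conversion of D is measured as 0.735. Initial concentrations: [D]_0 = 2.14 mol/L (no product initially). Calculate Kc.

Kc = 2.77

Let X = conversion of D.
Concentrations: [D] = 2.14 − 2.14X; [A] = 2.14X.
At X = 0.735: [D] = 0.567, [A] = 1.57.
Kc = [A] / ([D]) = 2.77.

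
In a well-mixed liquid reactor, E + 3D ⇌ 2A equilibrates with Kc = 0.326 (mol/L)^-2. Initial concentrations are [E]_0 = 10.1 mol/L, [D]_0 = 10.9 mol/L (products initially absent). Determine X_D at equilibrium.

X = 0.781

Let X = conversion of D; extent ξ = 10.9X/3 mol/L.
Concentrations: [E] = 10.1 − 3.63X; [D] = 10.9 − 10.9X; [A] = 7.27X.
Kc = [A]^2 / ([E] [D]^3).
This equals 0.326 at X = 0.781 (the root in 0 < X < 1).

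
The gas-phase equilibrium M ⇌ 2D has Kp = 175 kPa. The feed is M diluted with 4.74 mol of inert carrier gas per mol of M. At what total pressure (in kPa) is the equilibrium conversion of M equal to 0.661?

P = 217 kPa

Take 1 mol M as basis and let X be its fractional conversion, so ξ = X.
Species balance: n_M = 1 − X; n_D = 2X; n_I = 4.74 (inert).
Summing: n_T = 5.74 + X.
Kp = p_D^2 / (p_M) with p_i = (n_i/n_T)·P.
At X = 0.661: the mole-fraction product g(X) = Π y_i^ν_i = 0.8054. Since Kp = g(X)·P^{1}, P = (Kp/g)^(1/1) = (175/0.8054)^(1/1) = 217 kPa.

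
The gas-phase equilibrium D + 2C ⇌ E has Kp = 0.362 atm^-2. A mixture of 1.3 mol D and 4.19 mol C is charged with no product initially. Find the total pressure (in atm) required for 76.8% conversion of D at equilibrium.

Basis: 1.3 mol D initially; let X = conversion of D. Extent ξ = 1.3X.
At extent ξ: n_D = 1.3 − 1.3X; n_C = 4.19 − 2.6X; n_E = 1.3X.
n_T = Σnᵢ = 5.49 − 2.6X.
Kp = p_E / (p_D p_C^2) with p_i = (n_i/n_T)·P.
At X = 0.768: the mole-fraction product g(X) = Π y_i^ν_i = 8.398. Since Kp = g(X)·P^{-2}, P = (g/Kp)^(1/2) = (8.398/0.362)^(1/2) = 4.82 atm.

P = 4.82 atm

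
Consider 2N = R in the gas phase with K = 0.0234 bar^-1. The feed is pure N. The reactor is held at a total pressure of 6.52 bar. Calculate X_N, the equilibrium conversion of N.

Basis: 1 mol N initially; let X = conversion of N. Extent ξ = 0.5X.
Mole table: n_N = 1 − X; n_R = 0.5X.
n_T = Σnᵢ = 1 − 0.5X.
y_i = n_i/n_T, p_i = y_i·P. K = p_R / (p_N^2).
Substituting and setting equal to 0.0234 bar^-1 gives a polynomial in X; the root in (0,1) is X = 0.212.

X = 0.212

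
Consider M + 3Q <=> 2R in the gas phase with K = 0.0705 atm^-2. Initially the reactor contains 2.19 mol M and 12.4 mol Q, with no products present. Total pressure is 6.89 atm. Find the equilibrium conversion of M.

X = 0.677

Let X = conversion of M (basis 2.19 mol M); extent of reaction ξ = 2.19X.
Mole table: n_M = 2.19 − 2.19X; n_Q = 12.4 − 6.57X; n_R = 4.38X.
Summing: n_T = 14.6 − 4.38X.
Mole fractions y_i = n_i/n_T; K = p_R^2 / (p_M p_Q^3) with p_i = y_i·P.
Equating to 0.0705 atm^-2 and solving on 0 < X < 1: X = 0.677.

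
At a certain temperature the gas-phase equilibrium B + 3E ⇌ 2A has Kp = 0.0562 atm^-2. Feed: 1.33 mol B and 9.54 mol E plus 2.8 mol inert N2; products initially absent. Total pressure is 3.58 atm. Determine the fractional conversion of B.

Take 1.33 mol B as basis and let X be its fractional conversion, so ξ = 1.33X.
Mole table: n_B = 1.33 − 1.33X; n_E = 9.54 − 3.99X; n_A = 2.66X; n_I = 2.8 (inert).
n_T = Σnᵢ = 13.7 − 2.66X.
With p_i = (n_i/n_T)P, Kp = p_A^2 / (p_B p_E^3).
Setting this equal to 0.0562 atm^-2 and taking the physical root (0 < X < 1) gives X = 0.463.

X = 0.463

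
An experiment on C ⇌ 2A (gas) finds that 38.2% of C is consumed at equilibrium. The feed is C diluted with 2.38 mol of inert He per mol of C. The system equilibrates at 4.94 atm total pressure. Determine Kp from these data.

Kp = 1.24 atm

Let X = conversion of C (basis 1 mol C); extent of reaction ξ = X.
Moles: n_C = 1 − X; n_A = 2X; n_I = 2.38 (inert).
n_T = Σnᵢ = 3.38 + X.
At X = 0.382: n_C = 0.618, n_A = 0.764, n_T = 3.76.
p_i = (n_i/n_T)·P. Kp = p_A^2 / (p_C) = 1.24 atm.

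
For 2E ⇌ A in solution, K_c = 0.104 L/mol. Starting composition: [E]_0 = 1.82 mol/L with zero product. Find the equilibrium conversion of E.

X = 0.226

Let X = conversion of E; extent ξ = 1.82X/2 mol/L.
Concentrations: [E] = 1.82 − 1.82X; [A] = 0.91X.
K_c = [A] / ([E]^2).
This equals 0.104 at X = 0.226 (the root in 0 < X < 1).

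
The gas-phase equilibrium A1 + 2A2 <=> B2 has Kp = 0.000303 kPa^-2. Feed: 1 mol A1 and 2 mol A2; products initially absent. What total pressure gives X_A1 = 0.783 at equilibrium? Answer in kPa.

P = 361 kPa

Basis: 1 mol A1 initially; let X = conversion of A1. Extent ξ = X.
Species balance: n_A1 = 1 − X; n_A2 = 2 − 2X; n_B2 = X.
n_T = Σnᵢ = 3 − 2X.
Kp = p_B2 / (p_A1 p_A2^2) with p_i = (n_i/n_T)·P.
At X = 0.783: the mole-fraction product g(X) = Π y_i^ν_i = 39.39. Since Kp = g(X)·P^{-2}, P = (g/Kp)^(1/2) = (39.39/0.000303)^(1/2) = 361 kPa.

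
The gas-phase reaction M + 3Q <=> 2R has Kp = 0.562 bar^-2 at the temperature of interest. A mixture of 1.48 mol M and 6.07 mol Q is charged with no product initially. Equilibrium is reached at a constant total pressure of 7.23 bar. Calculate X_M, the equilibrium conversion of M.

Let X = conversion of M (basis 1.48 mol M); extent of reaction ξ = 1.48X.
Species balance: n_M = 1.48 − 1.48X; n_Q = 6.07 − 4.44X; n_R = 2.96X.
Summing: n_T = 7.55 − 2.96X.
With p_i = (n_i/n_T)P, Kp = p_R^2 / (p_M p_Q^3).
Setting this equal to 0.562 bar^-2 and taking the physical root (0 < X < 1) gives X = 0.793.

X = 0.793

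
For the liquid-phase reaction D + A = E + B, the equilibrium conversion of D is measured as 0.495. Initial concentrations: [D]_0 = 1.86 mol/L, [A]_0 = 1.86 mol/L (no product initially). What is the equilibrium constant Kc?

Kc = 0.961

Let X = conversion of D.
Concentrations: [D] = 1.86 − 1.86X; [A] = 1.86 − 1.86X; [E] = 1.86X; [B] = 1.86X.
At X = 0.495: [D] = 0.939, [A] = 0.939, [E] = 0.921, [B] = 0.921.
Kc = [E] [B] / ([D] [A]) = 0.961.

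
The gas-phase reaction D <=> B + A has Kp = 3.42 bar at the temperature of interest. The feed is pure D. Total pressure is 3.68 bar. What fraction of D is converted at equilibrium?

Basis: 1 mol D initially; let X = conversion of D. Extent ξ = X.
At extent ξ: n_D = 1 − X; n_B = X; n_A = X.
Summing: n_T = 1 + X.
Mole fractions y_i = n_i/n_T; Kp = p_B p_A / (p_D) with p_i = y_i·P.
Setting this equal to 3.42 bar and taking the physical root (0 < X < 1) gives X = 0.694.

X = 0.694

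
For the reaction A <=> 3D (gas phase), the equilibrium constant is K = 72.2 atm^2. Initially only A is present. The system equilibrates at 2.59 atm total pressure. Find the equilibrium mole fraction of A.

y_A = 0.074

Let X = conversion of A (basis 1 mol A); extent of reaction ξ = X.
Mole table: n_A = 1 − X; n_D = 3X.
Total moles n_T = 1 + 2X.
y_i = n_i/n_T, p_i = y_i·P. K = p_D^3 / (p_A).
Setting this equal to 72.2 atm^2 and taking the physical root (0 < X < 1) gives X = 0.807.
Then n_A = 0.193, n_T = 2.61, so y_A = 0.074.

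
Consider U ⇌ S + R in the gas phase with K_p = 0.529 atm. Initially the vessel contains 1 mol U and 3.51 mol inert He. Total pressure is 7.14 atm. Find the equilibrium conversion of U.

X = 0.450

Basis: 1 mol U initially; let X = conversion of U. Extent ξ = X.
Moles: n_U = 1 − X; n_S = X; n_R = X; n_I = 3.51 (inert).
Summing: n_T = 4.51 + X.
y_i = n_i/n_T, p_i = y_i·P. K_p = p_S p_R / (p_U).
Setting this equal to 0.529 atm and taking the physical root (0 < X < 1) gives X = 0.450.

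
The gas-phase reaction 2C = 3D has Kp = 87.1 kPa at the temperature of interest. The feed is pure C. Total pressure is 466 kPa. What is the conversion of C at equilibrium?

X = 0.312

Take 1 mol C as basis and let X be its fractional conversion, so ξ = 0.5X.
Species balance: n_C = 1 − X; n_D = 1.5X.
Total moles n_T = 1 + 0.5X.
Mole fractions y_i = n_i/n_T; Kp = p_D^3 / (p_C^2) with p_i = y_i·P.
This yields a degree-3 equation in X; solving on (0,1), X = 0.312.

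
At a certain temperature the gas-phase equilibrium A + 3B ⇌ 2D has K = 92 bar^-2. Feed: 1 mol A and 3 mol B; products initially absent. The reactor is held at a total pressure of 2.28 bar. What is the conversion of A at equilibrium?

X = 0.816

Let X = conversion of A (basis 1 mol A); extent of reaction ξ = X.
At extent ξ: n_A = 1 − X; n_B = 3 − 3X; n_D = 2X.
Total moles n_T = 4 − 2X.
With p_i = (n_i/n_T)P, K = p_D^2 / (p_A p_B^3).
Setting this equal to 92 bar^-2 and taking the physical root (0 < X < 1) gives X = 0.816.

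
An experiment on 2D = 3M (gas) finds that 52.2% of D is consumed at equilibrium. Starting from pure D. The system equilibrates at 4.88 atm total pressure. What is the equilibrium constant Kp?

Let X = conversion of D (basis 1 mol D); extent of reaction ξ = 0.5X.
Moles: n_D = 1 − X; n_M = 1.5X.
Total moles n_T = 1 + 0.5X.
At X = 0.522: n_D = 0.478, n_M = 0.783, n_T = 1.26.
p_i = (n_i/n_T)·P. Kp = p_M^3 / (p_D^2) = 8.13 atm.

Kp = 8.13 atm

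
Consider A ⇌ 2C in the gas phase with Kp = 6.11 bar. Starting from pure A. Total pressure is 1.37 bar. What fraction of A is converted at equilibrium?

Take 1 mol A as basis and let X be its fractional conversion, so ξ = X.
Species balance: n_A = 1 − X; n_C = 2X.
Total moles n_T = 1 + X.
y_i = n_i/n_T, p_i = y_i·P. Kp = p_C^2 / (p_A).
Setting this equal to 6.11 bar and taking the physical root (0 < X < 1) gives X = 0.726.

X = 0.726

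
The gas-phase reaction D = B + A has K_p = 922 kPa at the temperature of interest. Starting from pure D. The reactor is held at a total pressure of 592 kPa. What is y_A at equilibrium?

Basis: 1 mol D initially; let X = conversion of D. Extent ξ = X.
Mole table: n_D = 1 − X; n_B = X; n_A = X.
Summing: n_T = 1 + X.
y_i = n_i/n_T, p_i = y_i·P. K_p = p_B p_A / (p_D).
Setting this equal to 922 kPa and taking the physical root (0 < X < 1) gives X = 0.780.
Then n_A = 0.78, n_T = 1.78, so y_A = 0.438.

y_A = 0.438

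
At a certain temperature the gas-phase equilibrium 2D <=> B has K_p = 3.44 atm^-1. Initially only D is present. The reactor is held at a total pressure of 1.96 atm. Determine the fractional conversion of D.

X = 0.811

Take 1 mol D as basis and let X be its fractional conversion, so ξ = 0.5X.
At extent ξ: n_D = 1 − X; n_B = 0.5X.
Summing: n_T = 1 − 0.5X.
With p_i = (n_i/n_T)P, K_p = p_B / (p_D^2).
Substituting and setting equal to 3.44 atm^-1 gives a polynomial in X; the root in (0,1) is X = 0.811.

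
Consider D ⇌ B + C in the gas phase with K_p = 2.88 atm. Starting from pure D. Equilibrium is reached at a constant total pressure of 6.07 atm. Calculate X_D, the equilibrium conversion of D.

Take 1 mol D as basis and let X be its fractional conversion, so ξ = X.
Moles: n_D = 1 − X; n_B = X; n_C = X.
Total moles n_T = 1 + X.
With p_i = (n_i/n_T)P, K_p = p_B p_C / (p_D).
Equating to 2.88 atm and solving on 0 < X < 1: X = 0.567.

X = 0.567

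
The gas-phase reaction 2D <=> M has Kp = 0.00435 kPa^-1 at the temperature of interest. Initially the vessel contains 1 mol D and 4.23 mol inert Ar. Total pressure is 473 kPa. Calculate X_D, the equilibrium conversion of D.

X = 0.347

Basis: 1 mol D initially; let X = conversion of D. Extent ξ = 0.5X.
Mole table: n_D = 1 − X; n_M = 0.5X; n_I = 4.23 (inert).
Total moles n_T = 5.23 − 0.5X.
Mole fractions y_i = n_i/n_T; Kp = p_M / (p_D^2) with p_i = y_i·P.
This yields a degree-2 equation in X; solving on (0,1), X = 0.347.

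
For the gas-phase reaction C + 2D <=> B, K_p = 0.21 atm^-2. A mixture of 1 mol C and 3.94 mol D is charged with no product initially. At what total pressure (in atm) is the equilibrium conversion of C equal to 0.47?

Let X = conversion of C (basis 1 mol C); extent of reaction ξ = X.
Moles: n_C = 1 − X; n_D = 3.94 − 2X; n_B = X.
Summing: n_T = 4.94 − 2X.
K_p = p_B / (p_C p_D^2) with p_i = (n_i/n_T)·P.
At X = 0.47: the mole-fraction product g(X) = Π y_i^ν_i = 1.577. Since K_p = g(X)·P^{-2}, P = (g/K_p)^(1/2) = (1.577/0.21)^(1/2) = 2.74 atm.

P = 2.74 atm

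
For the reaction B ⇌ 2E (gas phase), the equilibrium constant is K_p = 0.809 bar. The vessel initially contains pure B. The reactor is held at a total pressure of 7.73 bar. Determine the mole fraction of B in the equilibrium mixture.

y_B = 0.725

Take 1 mol B as basis and let X be its fractional conversion, so ξ = X.
At extent ξ: n_B = 1 − X; n_E = 2X.
Summing: n_T = 1 + X.
Mole fractions y_i = n_i/n_T; K_p = p_E^2 / (p_B) with p_i = y_i·P.
Setting this equal to 0.809 bar and taking the physical root (0 < X < 1) gives X = 0.160.
Then n_B = 0.84, n_T = 1.16, so y_B = 0.725.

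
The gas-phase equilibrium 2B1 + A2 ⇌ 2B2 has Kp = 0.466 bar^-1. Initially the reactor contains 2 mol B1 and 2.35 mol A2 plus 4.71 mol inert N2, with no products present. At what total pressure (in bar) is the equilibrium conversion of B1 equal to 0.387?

Take 2 mol B1 as basis and let X be its fractional conversion, so ξ = X.
Moles: n_B1 = 2 − 2X; n_A2 = 2.35 − X; n_B2 = 2X; n_I = 4.71 (inert).
Summing: n_T = 9.06 − X.
Kp = p_B2^2 / (p_B1^2 p_A2) with p_i = (n_i/n_T)·P.
At X = 0.387: the mole-fraction product g(X) = Π y_i^ν_i = 1.761. Since Kp = g(X)·P^{-1}, P = (g/Kp)^(1/1) = (1.761/0.466)^(1/1) = 3.78 bar.

P = 3.78 bar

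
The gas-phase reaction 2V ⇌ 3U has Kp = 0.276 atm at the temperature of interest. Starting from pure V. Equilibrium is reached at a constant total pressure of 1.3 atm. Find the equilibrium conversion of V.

Basis: 1 mol V initially; let X = conversion of V. Extent ξ = 0.5X.
Mole table: n_V = 1 − X; n_U = 1.5X.
n_T = Σnᵢ = 1 + 0.5X.
y_i = n_i/n_T, p_i = y_i·P. Kp = p_U^3 / (p_V^2).
Setting this equal to 0.276 atm and taking the physical root (0 < X < 1) gives X = 0.322.

X = 0.322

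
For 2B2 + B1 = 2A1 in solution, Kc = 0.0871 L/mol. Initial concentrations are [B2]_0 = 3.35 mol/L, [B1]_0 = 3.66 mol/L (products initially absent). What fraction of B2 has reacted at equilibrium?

X = 0.342

Let X = conversion of B2; extent ξ = 3.35X/2 mol/L.
Concentrations: [B2] = 3.35 − 3.35X; [B1] = 3.66 − 1.68X; [A1] = 3.35X.
Kc = [A1]^2 / ([B2]^2 [B1]).
This equals 0.0871 at X = 0.342 (the root in 0 < X < 1).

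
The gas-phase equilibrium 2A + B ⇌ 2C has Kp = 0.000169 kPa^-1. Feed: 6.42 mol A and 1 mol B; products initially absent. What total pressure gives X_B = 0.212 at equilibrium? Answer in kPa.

Take 1 mol B as basis and let X be its fractional conversion, so ξ = X.
At extent ξ: n_A = 6.42 − 2X; n_B = 1 − X; n_C = 2X.
Summing: n_T = 7.42 − X.
Kp = p_C^2 / (p_A^2 p_B) with p_i = (n_i/n_T)·P.
At X = 0.212: the mole-fraction product g(X) = Π y_i^ν_i = 0.04574. Since Kp = g(X)·P^{-1}, P = (g/Kp)^(1/1) = (0.04574/0.000169)^(1/1) = 271 kPa.

P = 271 kPa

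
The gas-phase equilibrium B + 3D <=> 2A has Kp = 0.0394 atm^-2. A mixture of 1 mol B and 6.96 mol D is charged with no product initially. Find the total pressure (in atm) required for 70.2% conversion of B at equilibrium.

Basis: 1 mol B initially; let X = conversion of B. Extent ξ = X.
Moles: n_B = 1 − X; n_D = 6.96 − 3X; n_A = 2X.
Summing: n_T = 7.96 − 2X.
Kp = p_A^2 / (p_B p_D^3) with p_i = (n_i/n_T)·P.
At X = 0.702: the mole-fraction product g(X) = Π y_i^ν_i = 2.486. Since Kp = g(X)·P^{-2}, P = (g/Kp)^(1/2) = (2.486/0.0394)^(1/2) = 7.94 atm.

P = 7.94 atm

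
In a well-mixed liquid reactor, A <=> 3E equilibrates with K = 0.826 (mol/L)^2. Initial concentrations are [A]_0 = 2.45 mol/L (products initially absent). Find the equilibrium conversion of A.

X = 0.162

Let X = conversion of A; extent ξ = 2.45·X mol/L.
Concentrations: [A] = 2.45 − 2.45X; [E] = 7.35X.
K = [E]^3 / ([A]).
Solving K = 0.826 for X ∈ (0,1): X = 0.162.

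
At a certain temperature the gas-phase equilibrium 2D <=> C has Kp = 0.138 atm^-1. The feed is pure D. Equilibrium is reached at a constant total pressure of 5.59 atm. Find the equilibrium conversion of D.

X = 0.505

Take 1 mol D as basis and let X be its fractional conversion, so ξ = 0.5X.
Mole table: n_D = 1 − X; n_C = 0.5X.
n_T = Σnᵢ = 1 − 0.5X.
Mole fractions y_i = n_i/n_T; Kp = p_C / (p_D^2) with p_i = y_i·P.
Setting this equal to 0.138 atm^-1 and taking the physical root (0 < X < 1) gives X = 0.505.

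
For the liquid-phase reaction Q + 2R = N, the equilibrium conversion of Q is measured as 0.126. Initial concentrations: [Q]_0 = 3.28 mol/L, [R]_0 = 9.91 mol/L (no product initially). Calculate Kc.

Let X = conversion of Q.
Concentrations: [Q] = 3.28 − 3.28X; [R] = 9.91 − 6.56X; [N] = 3.28X.
At X = 0.126: [Q] = 2.87, [R] = 9.08, [N] = 0.413.
Kc = [N] / ([Q] [R]^2) = 0.00175 (mol/L)^-2.

Kc = 0.00175 (mol/L)^-2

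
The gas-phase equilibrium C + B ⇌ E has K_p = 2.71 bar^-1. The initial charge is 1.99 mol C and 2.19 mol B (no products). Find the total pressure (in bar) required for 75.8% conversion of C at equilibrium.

Take 1.99 mol C as basis and let X be its fractional conversion, so ξ = 1.99X.
Mole table: n_C = 1.99 − 1.99X; n_B = 2.19 − 1.99X; n_E = 1.99X.
n_T = Σnᵢ = 4.18 − 1.99X.
K_p = p_E / (p_C p_B) with p_i = (n_i/n_T)·P.
At X = 0.758: the mole-fraction product g(X) = Π y_i^ν_i = 12.28. Since K_p = g(X)·P^{-1}, P = (g/K_p)^(1/1) = (12.28/2.71)^(1/1) = 4.53 bar.

P = 4.53 bar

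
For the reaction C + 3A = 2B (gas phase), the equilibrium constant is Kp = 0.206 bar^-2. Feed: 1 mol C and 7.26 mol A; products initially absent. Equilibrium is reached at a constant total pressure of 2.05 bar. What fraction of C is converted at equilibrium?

X = 0.565

Take 1 mol C as basis and let X be its fractional conversion, so ξ = X.
Mole table: n_C = 1 − X; n_A = 7.26 − 3X; n_B = 2X.
Total moles n_T = 8.26 − 2X.
y_i = n_i/n_T, p_i = y_i·P. Kp = p_B^2 / (p_C p_A^3).
Substituting and setting equal to 0.206 bar^-2 gives a polynomial in X; the root in (0,1) is X = 0.565.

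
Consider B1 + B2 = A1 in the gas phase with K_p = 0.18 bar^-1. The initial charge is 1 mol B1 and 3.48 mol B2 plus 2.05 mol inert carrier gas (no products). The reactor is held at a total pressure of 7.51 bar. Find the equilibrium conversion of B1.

Take 1 mol B1 as basis and let X be its fractional conversion, so ξ = X.
Mole table: n_B1 = 1 − X; n_B2 = 3.48 − X; n_A1 = X; n_I = 2.05 (inert).
Summing: n_T = 6.53 − X.
With p_i = (n_i/n_T)P, K_p = p_A1 / (p_B1 p_B2).
Setting this equal to 0.18 bar^-1 and taking the physical root (0 < X < 1) gives X = 0.404.

X = 0.404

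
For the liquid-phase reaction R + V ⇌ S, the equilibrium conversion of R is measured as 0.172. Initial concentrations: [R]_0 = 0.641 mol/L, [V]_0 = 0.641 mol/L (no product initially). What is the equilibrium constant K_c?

Let X = conversion of R.
Concentrations: [R] = 0.641 − 0.641X; [V] = 0.641 − 0.641X; [S] = 0.641X.
At X = 0.172: [R] = 0.531, [V] = 0.531, [S] = 0.11.
K_c = [S] / ([R] [V]) = 0.391 L/mol.

K_c = 0.391 L/mol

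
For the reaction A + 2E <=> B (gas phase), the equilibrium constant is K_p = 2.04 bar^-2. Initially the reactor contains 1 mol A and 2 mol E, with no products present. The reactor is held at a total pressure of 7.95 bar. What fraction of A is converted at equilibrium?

X = 0.860

Basis: 1 mol A initially; let X = conversion of A. Extent ξ = X.
Species balance: n_A = 1 − X; n_E = 2 − 2X; n_B = X.
Summing: n_T = 3 − 2X.
y_i = n_i/n_T, p_i = y_i·P. K_p = p_B / (p_A p_E^2).
Equating to 2.04 bar^-2 and solving on 0 < X < 1: X = 0.860.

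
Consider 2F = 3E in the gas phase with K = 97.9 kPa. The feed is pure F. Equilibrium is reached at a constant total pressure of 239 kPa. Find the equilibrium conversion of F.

X = 0.381

Take 1 mol F as basis and let X be its fractional conversion, so ξ = 0.5X.
Species balance: n_F = 1 − X; n_E = 1.5X.
Summing: n_T = 1 + 0.5X.
With p_i = (n_i/n_T)P, K = p_E^3 / (p_F^2).
Setting this equal to 97.9 kPa and taking the physical root (0 < X < 1) gives X = 0.381.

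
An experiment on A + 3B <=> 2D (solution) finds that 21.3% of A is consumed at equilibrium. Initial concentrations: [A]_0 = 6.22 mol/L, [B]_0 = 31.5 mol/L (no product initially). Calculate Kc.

Kc = 6.88e-05 (mol/L)^-2

Let X = conversion of A.
Concentrations: [A] = 6.22 − 6.22X; [B] = 31.5 − 18.7X; [D] = 12.4X.
At X = 0.213: [A] = 4.9, [B] = 27.5, [D] = 2.65.
Kc = [D]^2 / ([A] [B]^3) = 6.88e-05 (mol/L)^-2.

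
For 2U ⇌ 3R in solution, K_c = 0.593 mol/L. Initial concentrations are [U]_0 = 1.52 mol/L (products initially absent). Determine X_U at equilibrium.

Let X = conversion of U; extent ξ = 1.52X/2 mol/L.
Concentrations: [U] = 1.52 − 1.52X; [R] = 2.28X.
K_c = [R]^3 / ([U]^2).
Equating to 0.593 mol/L: the physical root is X = 0.361.

X = 0.361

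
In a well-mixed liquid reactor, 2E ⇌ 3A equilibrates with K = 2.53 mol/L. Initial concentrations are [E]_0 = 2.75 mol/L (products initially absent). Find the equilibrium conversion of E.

Let X = conversion of E; extent ξ = 2.75X/2 mol/L.
Concentrations: [E] = 2.75 − 2.75X; [A] = 4.12X.
K = [A]^3 / ([E]^2).
Setting equal to 2.53 and solving for X on (0,1) gives X = 0.440.

X = 0.440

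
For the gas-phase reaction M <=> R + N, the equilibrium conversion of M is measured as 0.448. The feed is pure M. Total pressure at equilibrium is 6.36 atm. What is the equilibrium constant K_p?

Let X = conversion of M (basis 1 mol M); extent of reaction ξ = X.
Mole table: n_M = 1 − X; n_R = X; n_N = X.
Total moles n_T = 1 + X.
At X = 0.448: n_M = 0.552, n_R = 0.448, n_N = 0.448, n_T = 1.45.
p_i = (n_i/n_T)·P. K_p = p_R p_N / (p_M) = 1.6 atm.

K_p = 1.6 atm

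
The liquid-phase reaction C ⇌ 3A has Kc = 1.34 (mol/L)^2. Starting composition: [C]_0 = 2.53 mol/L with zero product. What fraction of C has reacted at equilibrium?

X = 0.185

Let X = conversion of C; extent ξ = 2.53·X mol/L.
Concentrations: [C] = 2.53 − 2.53X; [A] = 7.59X.
Kc = [A]^3 / ([C]).
Setting equal to 1.34 and solving for X on (0,1) gives X = 0.185.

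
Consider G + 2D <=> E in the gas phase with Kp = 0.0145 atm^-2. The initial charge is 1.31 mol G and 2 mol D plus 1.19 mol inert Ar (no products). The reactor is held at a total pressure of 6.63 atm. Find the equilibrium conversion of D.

Basis: 2 mol D initially; let X = conversion of D. Extent ξ = X.
At extent ξ: n_G = 1.31 − X; n_D = 2 − 2X; n_E = X; n_I = 1.19 (inert).
n_T = Σnᵢ = 4.5 − 2X.
y_i = n_i/n_T, p_i = y_i·P. Kp = p_E / (p_G p_D^2).
Setting this equal to 0.0145 atm^-2 and taking the physical root (0 < X < 1) gives X = 0.127.

X = 0.127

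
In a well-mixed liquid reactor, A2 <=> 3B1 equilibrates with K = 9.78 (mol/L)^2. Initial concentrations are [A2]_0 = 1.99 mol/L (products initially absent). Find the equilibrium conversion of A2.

X = 0.383

Let X = conversion of A2; extent ξ = 1.99·X mol/L.
Concentrations: [A2] = 1.99 − 1.99X; [B1] = 5.97X.
K = [B1]^3 / ([A2]).
This equals 9.78 at X = 0.383 (the root in 0 < X < 1).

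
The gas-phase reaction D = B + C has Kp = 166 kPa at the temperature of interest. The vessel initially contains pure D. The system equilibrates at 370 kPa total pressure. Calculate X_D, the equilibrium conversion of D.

X = 0.557

Let X = conversion of D (basis 1 mol D); extent of reaction ξ = X.
At extent ξ: n_D = 1 − X; n_B = X; n_C = X.
Summing: n_T = 1 + X.
With p_i = (n_i/n_T)P, Kp = p_B p_C / (p_D).
Substituting and setting equal to 166 kPa gives a polynomial in X; the root in (0,1) is X = 0.557.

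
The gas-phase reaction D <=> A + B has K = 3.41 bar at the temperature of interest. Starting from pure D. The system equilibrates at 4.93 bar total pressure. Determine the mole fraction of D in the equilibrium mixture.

y_D = 0.220

Basis: 1 mol D initially; let X = conversion of D. Extent ξ = X.
At extent ξ: n_D = 1 − X; n_A = X; n_B = X.
Total moles n_T = 1 + X.
With p_i = (n_i/n_T)P, K = p_A p_B / (p_D).
Substituting and setting equal to 3.41 bar gives a polynomial in X; the root in (0,1) is X = 0.639.
Then n_D = 0.361, n_T = 1.64, so y_D = 0.220.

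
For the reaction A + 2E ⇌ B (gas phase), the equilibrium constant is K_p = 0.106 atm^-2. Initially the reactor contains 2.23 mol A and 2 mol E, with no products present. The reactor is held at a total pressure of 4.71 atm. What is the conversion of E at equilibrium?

Basis: 2 mol E initially; let X = conversion of E. Extent ξ = X.
Moles: n_A = 2.23 − X; n_E = 2 − 2X; n_B = X.
n_T = Σnᵢ = 4.23 − 2X.
With p_i = (n_i/n_T)P, K_p = p_B / (p_A p_E^2).
Equating to 0.106 atm^-2 and solving on 0 < X < 1: X = 0.453.

X = 0.453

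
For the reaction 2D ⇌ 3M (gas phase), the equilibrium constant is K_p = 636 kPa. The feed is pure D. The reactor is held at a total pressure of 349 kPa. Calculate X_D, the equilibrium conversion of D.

X = 0.531

Take 1 mol D as basis and let X be its fractional conversion, so ξ = 0.5X.
Mole table: n_D = 1 − X; n_M = 1.5X.
Summing: n_T = 1 + 0.5X.
y_i = n_i/n_T, p_i = y_i·P. K_p = p_M^3 / (p_D^2).
This yields a degree-3 equation in X; solving on (0,1), X = 0.531.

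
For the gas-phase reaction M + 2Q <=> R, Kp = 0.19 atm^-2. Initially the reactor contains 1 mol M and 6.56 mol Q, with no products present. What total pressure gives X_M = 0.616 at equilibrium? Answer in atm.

P = 3.45 atm

Basis: 1 mol M initially; let X = conversion of M. Extent ξ = X.
Species balance: n_M = 1 − X; n_Q = 6.56 − 2X; n_R = X.
n_T = Σnᵢ = 7.56 − 2X.
Kp = p_R / (p_M p_Q^2) with p_i = (n_i/n_T)·P.
At X = 0.616: the mole-fraction product g(X) = Π y_i^ν_i = 2.263. Since Kp = g(X)·P^{-2}, P = (g/Kp)^(1/2) = (2.263/0.19)^(1/2) = 3.45 atm.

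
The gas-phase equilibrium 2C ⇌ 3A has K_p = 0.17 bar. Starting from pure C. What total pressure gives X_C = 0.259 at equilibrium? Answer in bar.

P = 1.8 bar

Take 1 mol C as basis and let X be its fractional conversion, so ξ = 0.5X.
Mole table: n_C = 1 − X; n_A = 1.5X.
Total moles n_T = 1 + 0.5X.
K_p = p_A^3 / (p_C^2) with p_i = (n_i/n_T)·P.
At X = 0.259: the mole-fraction product g(X) = Π y_i^ν_i = 0.09455. Since K_p = g(X)·P^{1}, P = (K_p/g)^(1/1) = (0.17/0.09455)^(1/1) = 1.8 bar.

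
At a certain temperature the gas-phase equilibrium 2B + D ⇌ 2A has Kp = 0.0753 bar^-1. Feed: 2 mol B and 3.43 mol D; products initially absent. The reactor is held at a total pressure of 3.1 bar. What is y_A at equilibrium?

y_A = 0.106

Basis: 2 mol B initially; let X = conversion of B. Extent ξ = X.
At extent ξ: n_B = 2 − 2X; n_D = 3.43 − X; n_A = 2X.
Total moles n_T = 5.43 − X.
Mole fractions y_i = n_i/n_T; Kp = p_A^2 / (p_B^2 p_D) with p_i = y_i·P.
This yields a degree-3 equation in X; solving on (0,1), X = 0.274.
Then n_A = 0.549, n_T = 5.16, so y_A = 0.106.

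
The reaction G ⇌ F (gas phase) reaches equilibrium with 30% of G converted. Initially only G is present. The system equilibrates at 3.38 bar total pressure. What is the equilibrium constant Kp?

Kp = 0.429

Take 1 mol G as basis and let X be its fractional conversion, so ξ = X.
At extent ξ: n_G = 1 − X; n_F = X.
Total moles n_T = 1 (Δν = 0, constant).
At X = 0.3: n_G = 0.7, n_F = 0.3, n_T = 1.
p_i = (n_i/n_T)·P. Kp = p_F / (p_G) = 0.429.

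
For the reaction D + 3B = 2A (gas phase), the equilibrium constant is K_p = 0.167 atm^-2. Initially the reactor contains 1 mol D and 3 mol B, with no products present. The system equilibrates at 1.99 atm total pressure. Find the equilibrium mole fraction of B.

Let X = conversion of D (basis 1 mol D); extent of reaction ξ = X.
Mole table: n_D = 1 − X; n_B = 3 − 3X; n_A = 2X.
Total moles n_T = 4 − 2X.
With p_i = (n_i/n_T)P, K_p = p_A^2 / (p_D p_B^3).
Substituting and setting equal to 0.167 atm^-2 gives a polynomial in X; the root in (0,1) is X = 0.303.
Then n_B = 2.09, n_T = 3.39, so y_B = 0.616.

y_B = 0.616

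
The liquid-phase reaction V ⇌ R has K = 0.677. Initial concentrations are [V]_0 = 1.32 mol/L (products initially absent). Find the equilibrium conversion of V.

Let X = conversion of V; extent ξ = 1.32·X mol/L.
Concentrations: [V] = 1.32 − 1.32X; [R] = 1.32X.
K = [R] / ([V]).
This equals 0.677 at X = 0.404 (the root in 0 < X < 1).

X = 0.404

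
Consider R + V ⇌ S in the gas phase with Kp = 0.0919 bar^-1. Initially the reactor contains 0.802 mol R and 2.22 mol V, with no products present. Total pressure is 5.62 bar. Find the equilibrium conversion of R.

X = 0.269

Let X = conversion of R (basis 0.802 mol R); extent of reaction ξ = 0.802X.
Moles: n_R = 0.802 − 0.802X; n_V = 2.22 − 0.802X; n_S = 0.802X.
Summing: n_T = 3.02 − 0.802X.
y_i = n_i/n_T, p_i = y_i·P. Kp = p_S / (p_R p_V).
Equating to 0.0919 bar^-1 and solving on 0 < X < 1: X = 0.269.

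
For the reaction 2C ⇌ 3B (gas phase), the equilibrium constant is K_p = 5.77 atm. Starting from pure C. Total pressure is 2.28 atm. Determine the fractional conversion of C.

Take 1 mol C as basis and let X be its fractional conversion, so ξ = 0.5X.
Moles: n_C = 1 − X; n_B = 1.5X.
Total moles n_T = 1 + 0.5X.
With p_i = (n_i/n_T)P, K_p = p_B^3 / (p_C^2).
Setting this equal to 5.77 atm and taking the physical root (0 < X < 1) gives X = 0.566.

X = 0.566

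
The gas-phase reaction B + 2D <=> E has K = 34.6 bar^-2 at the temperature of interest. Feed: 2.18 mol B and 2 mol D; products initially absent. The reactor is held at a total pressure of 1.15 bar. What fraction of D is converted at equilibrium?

X = 0.853

Take 2 mol D as basis and let X be its fractional conversion, so ξ = X.
Species balance: n_B = 2.18 − X; n_D = 2 − 2X; n_E = X.
n_T = Σnᵢ = 4.18 − 2X.
With p_i = (n_i/n_T)P, K = p_E / (p_B p_D^2).
Setting this equal to 34.6 bar^-2 and taking the physical root (0 < X < 1) gives X = 0.853.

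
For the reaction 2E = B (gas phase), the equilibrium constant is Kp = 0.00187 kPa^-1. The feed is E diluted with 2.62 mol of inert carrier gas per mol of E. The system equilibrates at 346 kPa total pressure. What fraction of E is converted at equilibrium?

X = 0.223

Let X = conversion of E (basis 1 mol E); extent of reaction ξ = 0.5X.
At extent ξ: n_E = 1 − X; n_B = 0.5X; n_I = 2.62 (inert).
n_T = Σnᵢ = 3.62 − 0.5X.
Mole fractions y_i = n_i/n_T; Kp = p_B / (p_E^2) with p_i = y_i·P.
Equating to 0.00187 kPa^-1 and solving on 0 < X < 1: X = 0.223.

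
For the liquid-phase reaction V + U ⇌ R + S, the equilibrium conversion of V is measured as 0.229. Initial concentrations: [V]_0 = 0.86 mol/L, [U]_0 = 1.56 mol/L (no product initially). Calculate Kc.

Kc = 0.0429

Let X = conversion of V.
Concentrations: [V] = 0.86 − 0.86X; [U] = 1.56 − 0.86X; [R] = 0.86X; [S] = 0.86X.
At X = 0.229: [V] = 0.663, [U] = 1.36, [R] = 0.197, [S] = 0.197.
Kc = [R] [S] / ([V] [U]) = 0.0429.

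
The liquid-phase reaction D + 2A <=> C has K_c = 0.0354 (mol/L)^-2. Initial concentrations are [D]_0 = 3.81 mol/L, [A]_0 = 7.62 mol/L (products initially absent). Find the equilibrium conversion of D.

X = 0.414

Let X = conversion of D; extent ξ = 3.81·X mol/L.
Concentrations: [D] = 3.81 − 3.81X; [A] = 7.62 − 7.62X; [C] = 3.81X.
K_c = [C] / ([D] [A]^2).
This equals 0.0354 at X = 0.414 (the root in 0 < X < 1).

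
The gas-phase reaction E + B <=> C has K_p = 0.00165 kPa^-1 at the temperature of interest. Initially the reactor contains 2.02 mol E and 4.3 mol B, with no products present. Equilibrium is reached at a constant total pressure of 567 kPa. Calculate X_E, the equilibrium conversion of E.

X = 0.373

Basis: 2.02 mol E initially; let X = conversion of E. Extent ξ = 2.02X.
At extent ξ: n_E = 2.02 − 2.02X; n_B = 4.3 − 2.02X; n_C = 2.02X.
n_T = Σnᵢ = 6.32 − 2.02X.
With p_i = (n_i/n_T)P, K_p = p_C / (p_E p_B).
This yields a degree-2 equation in X; solving on (0,1), X = 0.373.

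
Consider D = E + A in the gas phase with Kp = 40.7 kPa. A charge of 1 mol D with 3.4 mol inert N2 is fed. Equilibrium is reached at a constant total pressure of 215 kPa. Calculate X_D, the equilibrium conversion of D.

X = 0.609

Basis: 1 mol D initially; let X = conversion of D. Extent ξ = X.
At extent ξ: n_D = 1 − X; n_E = X; n_A = X; n_I = 3.4 (inert).
Total moles n_T = 4.4 + X.
Mole fractions y_i = n_i/n_T; Kp = p_E p_A / (p_D) with p_i = y_i·P.
This yields a degree-2 equation in X; solving on (0,1), X = 0.609.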